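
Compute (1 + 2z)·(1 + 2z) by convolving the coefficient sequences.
Ascending coefficients: a = [1, 2], b = [1, 2]. c[0] = 1×1 = 1; c[1] = 1×2 + 2×1 = 4; c[2] = 2×2 = 4. Result coefficients: [1, 4, 4] → 1 + 4z + 4z^2

1 + 4z + 4z^2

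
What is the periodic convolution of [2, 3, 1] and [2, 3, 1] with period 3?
Use y[k] = Σ_j u[j]·v[(k-j) mod 3]. y[0] = 2×2 + 3×1 + 1×3 = 10; y[1] = 2×3 + 3×2 + 1×1 = 13; y[2] = 2×1 + 3×3 + 1×2 = 13. Result: [10, 13, 13]

[10, 13, 13]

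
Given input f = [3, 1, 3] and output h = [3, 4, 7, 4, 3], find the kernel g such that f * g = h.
Output length 5 = len(f) + len(g) - 1 ⇒ len(g) = 3. Solve g forward using g[k] = (h[k] - Σ_{i≥1} f[i]·g[k-i]) / f[0]: g[0] = h[0] / f[0] = 3 / 3 = 1; g[1] = (h[1] - 1×1) / f[0] = (4 - 1×1) / 3 = 1; g[2] = (h[2] - 1×1 - 3×1) / f[0] = (7 - 1×1 - 3×1) / 3 = 1. So g = [1, 1, 1]. Forward-check [3, 1, 3] * [1, 1, 1]: h[0] = 3×1 = 3; h[1] = 3×1 + 1×1 = 4; h[2] = 3×1 + 1×1 + 3×1 = 7; h[3] = 1×1 + 3×1 = 4; h[4] = 3×1 = 3 → [3, 4, 7, 4, 3] ✓

[1, 1, 1]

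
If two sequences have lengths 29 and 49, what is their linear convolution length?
Linear/full convolution length: m + n - 1 = 29 + 49 - 1 = 77

77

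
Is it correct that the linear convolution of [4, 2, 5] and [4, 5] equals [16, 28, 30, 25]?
Recompute linear convolution of [4, 2, 5] and [4, 5]: y[0] = 4×4 = 16; y[1] = 4×5 + 2×4 = 28; y[2] = 2×5 + 5×4 = 30; y[3] = 5×5 = 25 → [16, 28, 30, 25]. Given [16, 28, 30, 25] matches, so answer: Yes

Yes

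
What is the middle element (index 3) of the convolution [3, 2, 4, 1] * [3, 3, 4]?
Use y[k] = Σ_i a[i]·b[k-i] at k=3. y[3] = 2×4 + 4×3 + 1×3 = 23

23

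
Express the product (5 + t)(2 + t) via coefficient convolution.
Ascending coefficients: a = [5, 1], b = [2, 1]. c[0] = 5×2 = 10; c[1] = 5×1 + 1×2 = 7; c[2] = 1×1 = 1. Result coefficients: [10, 7, 1] → 10 + 7t + t^2

10 + 7t + t^2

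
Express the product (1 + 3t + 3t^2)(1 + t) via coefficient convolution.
Ascending coefficients: a = [1, 3, 3], b = [1, 1]. c[0] = 1×1 = 1; c[1] = 1×1 + 3×1 = 4; c[2] = 3×1 + 3×1 = 6; c[3] = 3×1 = 3. Result coefficients: [1, 4, 6, 3] → 1 + 4t + 6t^2 + 3t^3

1 + 4t + 6t^2 + 3t^3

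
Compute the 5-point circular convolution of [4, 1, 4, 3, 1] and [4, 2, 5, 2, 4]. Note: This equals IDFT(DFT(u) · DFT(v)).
Either evaluate y[k] = Σ_j u[j]·v[(k-j) mod 5] directly, or use IDFT(DFT(u) · DFT(v)). y[0] = 4×4 + 1×4 + 4×2 + 3×5 + 1×2 = 45; y[1] = 4×2 + 1×4 + 4×4 + 3×2 + 1×5 = 39; y[2] = 4×5 + 1×2 + 4×4 + 3×4 + 1×2 = 52; y[3] = 4×2 + 1×5 + 4×2 + 3×4 + 1×4 = 37; y[4] = 4×4 + 1×2 + 4×5 + 3×2 + 1×4 = 48. Result: [45, 39, 52, 37, 48]

[45, 39, 52, 37, 48]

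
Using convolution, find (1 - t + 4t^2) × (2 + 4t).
Ascending coefficients: a = [1, -1, 4], b = [2, 4]. c[0] = 1×2 = 2; c[1] = 1×4 + -1×2 = 2; c[2] = -1×4 + 4×2 = 4; c[3] = 4×4 = 16. Result coefficients: [2, 2, 4, 16] → 2 + 2t + 4t^2 + 16t^3

2 + 2t + 4t^2 + 16t^3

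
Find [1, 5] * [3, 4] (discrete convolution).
y[0] = 1×3 = 3; y[1] = 1×4 + 5×3 = 19; y[2] = 5×4 = 20

[3, 19, 20]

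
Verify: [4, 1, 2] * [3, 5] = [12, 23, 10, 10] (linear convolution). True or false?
Recompute linear convolution of [4, 1, 2] and [3, 5]: y[0] = 4×3 = 12; y[1] = 4×5 + 1×3 = 23; y[2] = 1×5 + 2×3 = 11; y[3] = 2×5 = 10 → [12, 23, 11, 10]. Compare to given [12, 23, 10, 10]: they differ at index 2: given 10, correct 11, so answer: No

No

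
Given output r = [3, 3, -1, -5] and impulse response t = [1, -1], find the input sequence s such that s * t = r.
Deconvolve r=[3, 3, -1, -5] by t=[1, -1]. Since t[0]=1, solve forward: s[0] = r[0] / 1 = 3; s[1] = (r[1] - 3×-1) / 1 = 6; s[2] = (r[2] - 6×-1) / 1 = 5. So s = [3, 6, 5]. Check by forward convolution: r[0] = 3×1 = 3; r[1] = 3×-1 + 6×1 = 3; r[2] = 6×-1 + 5×1 = -1; r[3] = 5×-1 = -5

[3, 6, 5]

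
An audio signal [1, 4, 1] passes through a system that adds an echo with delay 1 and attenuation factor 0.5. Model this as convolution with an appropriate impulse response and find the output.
Direct-path + delayed-attenuated-path model → impulse response h = [1, 0.5] (1 at lag 0, 0.5 at lag 1). Output y[n] = x[n] + 0.5·x[n - 1] (with x[n] = 0 outside 0..2): y[0] = 1 + 0.5×0 = 1; y[1] = 4 + 0.5×1 = 4.5; y[2] = 1 + 0.5×4 = 3.0; y[3] = 0 + 0.5×1 = 0.5. So y = [1, 4.5, 3.0, 0.5]

[1, 4.5, 3.0, 0.5]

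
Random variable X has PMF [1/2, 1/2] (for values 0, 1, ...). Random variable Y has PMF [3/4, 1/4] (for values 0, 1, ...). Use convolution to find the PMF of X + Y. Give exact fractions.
P(X+Y=k) = Σ_i P(X=i)·P(Y=k-i) — a convolution of [1/2, 1/2] and [3/4, 1/4]. P(X+Y=0) = (1/2)×(3/4) = 3/8; P(X+Y=1) = (1/2)×(1/4) + (1/2)×(3/4) = 1/8 + 3/8 = 1/2; P(X+Y=2) = (1/2)×(1/4) = 1/8. PMF: [3/8, 1/2, 1/8] (sums to 1 ✓)

[3/8, 1/2, 1/8]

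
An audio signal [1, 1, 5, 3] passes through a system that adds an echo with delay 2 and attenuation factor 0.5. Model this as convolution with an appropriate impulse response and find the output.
Direct-path + delayed-attenuated-path model → impulse response h = [1, 0, 0.5] (1 at lag 0, 0.5 at lag 2). Output y[n] = x[n] + 0.5·x[n - 2] (with x[n] = 0 outside 0..3): y[0] = 1 + 0.5×0 = 1; y[1] = 1 + 0.5×0 = 1; y[2] = 5 + 0.5×1 = 5.5; y[3] = 3 + 0.5×1 = 3.5; y[4] = 0 + 0.5×5 = 2.5; y[5] = 0 + 0.5×3 = 1.5. So y = [1, 1, 5.5, 3.5, 2.5, 1.5]

[1, 1, 5.5, 3.5, 2.5, 1.5]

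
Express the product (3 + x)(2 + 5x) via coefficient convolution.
Ascending coefficients: a = [3, 1], b = [2, 5]. c[0] = 3×2 = 6; c[1] = 3×5 + 1×2 = 17; c[2] = 1×5 = 5. Result coefficients: [6, 17, 5] → 6 + 17x + 5x^2

6 + 17x + 5x^2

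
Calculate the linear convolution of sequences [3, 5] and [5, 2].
y[0] = 3×5 = 15; y[1] = 3×2 + 5×5 = 31; y[2] = 5×2 = 10

[15, 31, 10]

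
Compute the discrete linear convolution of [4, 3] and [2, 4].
y[0] = 4×2 = 8; y[1] = 4×4 + 3×2 = 22; y[2] = 3×4 = 12

[8, 22, 12]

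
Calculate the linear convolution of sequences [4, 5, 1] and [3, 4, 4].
y[0] = 4×3 = 12; y[1] = 4×4 + 5×3 = 31; y[2] = 4×4 + 5×4 + 1×3 = 39; y[3] = 5×4 + 1×4 = 24; y[4] = 1×4 = 4

[12, 31, 39, 24, 4]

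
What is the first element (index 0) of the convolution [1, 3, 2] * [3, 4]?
Use y[k] = Σ_i a[i]·b[k-i] at k=0. y[0] = 1×3 = 3

3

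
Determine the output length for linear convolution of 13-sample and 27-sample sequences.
Linear/full convolution length: m + n - 1 = 13 + 27 - 1 = 39

39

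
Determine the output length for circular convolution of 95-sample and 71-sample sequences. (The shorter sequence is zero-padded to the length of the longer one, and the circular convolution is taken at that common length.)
Circular convolution (zero-padding the shorter input) has length max(m, n) = max(95, 71) = 95

95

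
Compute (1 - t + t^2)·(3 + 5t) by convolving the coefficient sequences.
Ascending coefficients: a = [1, -1, 1], b = [3, 5]. c[0] = 1×3 = 3; c[1] = 1×5 + -1×3 = 2; c[2] = -1×5 + 1×3 = -2; c[3] = 1×5 = 5. Result coefficients: [3, 2, -2, 5] → 3 + 2t - 2t^2 + 5t^3

3 + 2t - 2t^2 + 5t^3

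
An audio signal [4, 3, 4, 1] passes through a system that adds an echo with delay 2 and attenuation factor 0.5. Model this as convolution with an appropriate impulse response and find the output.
Direct-path + delayed-attenuated-path model → impulse response h = [1, 0, 0.5] (1 at lag 0, 0.5 at lag 2). Output y[n] = x[n] + 0.5·x[n - 2] (with x[n] = 0 outside 0..3): y[0] = 4 + 0.5×0 = 4; y[1] = 3 + 0.5×0 = 3; y[2] = 4 + 0.5×4 = 6.0; y[3] = 1 + 0.5×3 = 2.5; y[4] = 0 + 0.5×4 = 2.0; y[5] = 0 + 0.5×1 = 0.5. So y = [4, 3, 6.0, 2.5, 2.0, 0.5]

[4, 3, 6.0, 2.5, 2.0, 0.5]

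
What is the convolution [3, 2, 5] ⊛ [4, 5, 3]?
y[0] = 3×4 = 12; y[1] = 3×5 + 2×4 = 23; y[2] = 3×3 + 2×5 + 5×4 = 39; y[3] = 2×3 + 5×5 = 31; y[4] = 5×3 = 15

[12, 23, 39, 31, 15]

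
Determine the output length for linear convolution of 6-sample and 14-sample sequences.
Linear/full convolution length: m + n - 1 = 6 + 14 - 1 = 19

19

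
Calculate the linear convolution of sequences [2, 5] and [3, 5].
y[0] = 2×3 = 6; y[1] = 2×5 + 5×3 = 25; y[2] = 5×5 = 25

[6, 25, 25]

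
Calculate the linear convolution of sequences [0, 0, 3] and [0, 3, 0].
y[0] = 0×0 = 0; y[1] = 0×3 + 0×0 = 0; y[2] = 0×0 + 0×3 + 3×0 = 0; y[3] = 0×0 + 3×3 = 9; y[4] = 3×0 = 0

[0, 0, 0, 9, 0]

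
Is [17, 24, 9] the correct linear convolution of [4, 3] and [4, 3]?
Recompute linear convolution of [4, 3] and [4, 3]: y[0] = 4×4 = 16; y[1] = 4×3 + 3×4 = 24; y[2] = 3×3 = 9 → [16, 24, 9]. Compare to given [17, 24, 9]: they differ at index 0: given 17, correct 16, so answer: No

No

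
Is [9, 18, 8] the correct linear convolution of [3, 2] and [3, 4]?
Recompute linear convolution of [3, 2] and [3, 4]: y[0] = 3×3 = 9; y[1] = 3×4 + 2×3 = 18; y[2] = 2×4 = 8 → [9, 18, 8]. Given [9, 18, 8] matches, so answer: Yes

Yes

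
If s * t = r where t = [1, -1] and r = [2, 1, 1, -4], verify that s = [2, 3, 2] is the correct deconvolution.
Forward-compute [2, 3, 2] * [1, -1]: r[0] = 2×1 = 2; r[1] = 2×-1 + 3×1 = 1; r[2] = 3×-1 + 2×1 = -1; r[3] = 2×-1 = -2 → [2, 1, -1, -2]. Does not match given r = [2, 1, 1, -4].

Not verified. [2, 3, 2] * [1, -1] = [2, 1, -1, -2], which differs from [2, 1, 1, -4] at index 2.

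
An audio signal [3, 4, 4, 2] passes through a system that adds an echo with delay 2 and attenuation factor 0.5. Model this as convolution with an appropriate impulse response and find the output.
Direct-path + delayed-attenuated-path model → impulse response h = [1, 0, 0.5] (1 at lag 0, 0.5 at lag 2). Output y[n] = x[n] + 0.5·x[n - 2] (with x[n] = 0 outside 0..3): y[0] = 3 + 0.5×0 = 3; y[1] = 4 + 0.5×0 = 4; y[2] = 4 + 0.5×3 = 5.5; y[3] = 2 + 0.5×4 = 4.0; y[4] = 0 + 0.5×4 = 2.0; y[5] = 0 + 0.5×2 = 1.0. So y = [3, 4, 5.5, 4.0, 2.0, 1.0]

[3, 4, 5.5, 4.0, 2.0, 1.0]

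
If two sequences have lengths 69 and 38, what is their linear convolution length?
Linear/full convolution length: m + n - 1 = 69 + 38 - 1 = 106

106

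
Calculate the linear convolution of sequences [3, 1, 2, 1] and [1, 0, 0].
y[0] = 3×1 = 3; y[1] = 3×0 + 1×1 = 1; y[2] = 3×0 + 1×0 + 2×1 = 2; y[3] = 1×0 + 2×0 + 1×1 = 1; y[4] = 2×0 + 1×0 = 0; y[5] = 1×0 = 0

[3, 1, 2, 1, 0, 0]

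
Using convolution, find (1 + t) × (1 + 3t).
Ascending coefficients: a = [1, 1], b = [1, 3]. c[0] = 1×1 = 1; c[1] = 1×3 + 1×1 = 4; c[2] = 1×3 = 3. Result coefficients: [1, 4, 3] → 1 + 4t + 3t^2

1 + 4t + 3t^2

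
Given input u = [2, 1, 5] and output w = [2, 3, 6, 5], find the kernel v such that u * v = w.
Output length 4 = len(u) + len(v) - 1 ⇒ len(v) = 2. Solve v forward using v[k] = (w[k] - Σ_{i≥1} u[i]·v[k-i]) / u[0]: v[0] = w[0] / u[0] = 2 / 2 = 1; v[1] = (w[1] - 1×1) / u[0] = (3 - 1×1) / 2 = 1. So v = [1, 1]. Forward-check [2, 1, 5] * [1, 1]: w[0] = 2×1 = 2; w[1] = 2×1 + 1×1 = 3; w[2] = 1×1 + 5×1 = 6; w[3] = 5×1 = 5 → [2, 3, 6, 5] ✓

[1, 1]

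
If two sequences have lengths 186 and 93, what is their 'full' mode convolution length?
Linear/full convolution length: m + n - 1 = 186 + 93 - 1 = 278

278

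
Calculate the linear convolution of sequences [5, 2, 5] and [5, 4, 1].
y[0] = 5×5 = 25; y[1] = 5×4 + 2×5 = 30; y[2] = 5×1 + 2×4 + 5×5 = 38; y[3] = 2×1 + 5×4 = 22; y[4] = 5×1 = 5

[25, 30, 38, 22, 5]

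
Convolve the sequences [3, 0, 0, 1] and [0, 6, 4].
y[0] = 3×0 = 0; y[1] = 3×6 + 0×0 = 18; y[2] = 3×4 + 0×6 + 0×0 = 12; y[3] = 0×4 + 0×6 + 1×0 = 0; y[4] = 0×4 + 1×6 = 6; y[5] = 1×4 = 4

[0, 18, 12, 0, 6, 4]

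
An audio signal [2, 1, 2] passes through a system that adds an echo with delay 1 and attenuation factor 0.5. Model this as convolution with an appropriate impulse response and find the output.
Direct-path + delayed-attenuated-path model → impulse response h = [1, 0.5] (1 at lag 0, 0.5 at lag 1). Output y[n] = x[n] + 0.5·x[n - 1] (with x[n] = 0 outside 0..2): y[0] = 2 + 0.5×0 = 2; y[1] = 1 + 0.5×2 = 2.0; y[2] = 2 + 0.5×1 = 2.5; y[3] = 0 + 0.5×2 = 1.0. So y = [2, 2.0, 2.5, 1.0]

[2, 2.0, 2.5, 1.0]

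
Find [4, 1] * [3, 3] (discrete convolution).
y[0] = 4×3 = 12; y[1] = 4×3 + 1×3 = 15; y[2] = 1×3 = 3

[12, 15, 3]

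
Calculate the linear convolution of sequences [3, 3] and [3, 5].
y[0] = 3×3 = 9; y[1] = 3×5 + 3×3 = 24; y[2] = 3×5 = 15

[9, 24, 15]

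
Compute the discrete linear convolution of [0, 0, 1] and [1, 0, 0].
y[0] = 0×1 = 0; y[1] = 0×0 + 0×1 = 0; y[2] = 0×0 + 0×0 + 1×1 = 1; y[3] = 0×0 + 1×0 = 0; y[4] = 1×0 = 0

[0, 0, 1, 0, 0]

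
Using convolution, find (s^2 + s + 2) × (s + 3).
Ascending coefficients: a = [2, 1, 1], b = [3, 1]. c[0] = 2×3 = 6; c[1] = 2×1 + 1×3 = 5; c[2] = 1×1 + 1×3 = 4; c[3] = 1×1 = 1. Result coefficients: [6, 5, 4, 1] → s^3 + 4s^2 + 5s + 6

s^3 + 4s^2 + 5s + 6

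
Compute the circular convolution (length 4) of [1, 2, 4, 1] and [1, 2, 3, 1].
Use y[k] = Σ_j f[j]·g[(k-j) mod 4]. y[0] = 1×1 + 2×1 + 4×3 + 1×2 = 17; y[1] = 1×2 + 2×1 + 4×1 + 1×3 = 11; y[2] = 1×3 + 2×2 + 4×1 + 1×1 = 12; y[3] = 1×1 + 2×3 + 4×2 + 1×1 = 16. Result: [17, 11, 12, 16]

[17, 11, 12, 16]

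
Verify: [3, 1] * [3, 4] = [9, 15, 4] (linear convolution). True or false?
Recompute linear convolution of [3, 1] and [3, 4]: y[0] = 3×3 = 9; y[1] = 3×4 + 1×3 = 15; y[2] = 1×4 = 4 → [9, 15, 4]. Given [9, 15, 4] matches, so answer: Yes

Yes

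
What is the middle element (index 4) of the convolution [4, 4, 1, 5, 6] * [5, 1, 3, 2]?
Use y[k] = Σ_i a[i]·b[k-i] at k=4. y[4] = 4×2 + 1×3 + 5×1 + 6×5 = 46

46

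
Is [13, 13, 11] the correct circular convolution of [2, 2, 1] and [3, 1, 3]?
Recompute circular convolution of [2, 2, 1] and [3, 1, 3]: y[0] = 2×3 + 2×3 + 1×1 = 13; y[1] = 2×1 + 2×3 + 1×3 = 11; y[2] = 2×3 + 2×1 + 1×3 = 11 → [13, 11, 11]. Compare to given [13, 13, 11]: they differ at index 1: given 13, correct 11, so answer: No

No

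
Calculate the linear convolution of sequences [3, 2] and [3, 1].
y[0] = 3×3 = 9; y[1] = 3×1 + 2×3 = 9; y[2] = 2×1 = 2

[9, 9, 2]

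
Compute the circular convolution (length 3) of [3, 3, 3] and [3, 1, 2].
Use y[k] = Σ_j f[j]·g[(k-j) mod 3]. y[0] = 3×3 + 3×2 + 3×1 = 18; y[1] = 3×1 + 3×3 + 3×2 = 18; y[2] = 3×2 + 3×1 + 3×3 = 18. Result: [18, 18, 18]

[18, 18, 18]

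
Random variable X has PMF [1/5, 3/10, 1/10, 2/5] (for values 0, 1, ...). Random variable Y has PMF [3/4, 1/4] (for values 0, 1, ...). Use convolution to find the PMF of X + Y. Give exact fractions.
P(X+Y=k) = Σ_i P(X=i)·P(Y=k-i) — a convolution of [1/5, 3/10, 1/10, 2/5] and [3/4, 1/4]. P(X+Y=0) = (1/5)×(3/4) = 3/20; P(X+Y=1) = (1/5)×(1/4) + (3/10)×(3/4) = 1/20 + 9/40 = 11/40; P(X+Y=2) = (3/10)×(1/4) + (1/10)×(3/4) = 3/40 + 3/40 = 3/20; P(X+Y=3) = (1/10)×(1/4) + (2/5)×(3/4) = 1/40 + 3/10 = 13/40; P(X+Y=4) = (2/5)×(1/4) = 1/10. PMF: [3/20, 11/40, 3/20, 13/40, 1/10] (sums to 1 ✓)

[3/20, 11/40, 3/20, 13/40, 1/10]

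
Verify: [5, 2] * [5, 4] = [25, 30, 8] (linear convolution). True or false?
Recompute linear convolution of [5, 2] and [5, 4]: y[0] = 5×5 = 25; y[1] = 5×4 + 2×5 = 30; y[2] = 2×4 = 8 → [25, 30, 8]. Given [25, 30, 8] matches, so answer: Yes

Yes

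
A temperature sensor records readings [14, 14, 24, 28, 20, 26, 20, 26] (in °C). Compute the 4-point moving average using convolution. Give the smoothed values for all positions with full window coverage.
4-point moving average kernel = [1, 1, 1, 1]. Apply in 'valid' mode (full window coverage): avg[0] = (14 + 14 + 24 + 28) / 4 = 20.0; avg[1] = (14 + 24 + 28 + 20) / 4 = 21.5; avg[2] = (24 + 28 + 20 + 26) / 4 = 24.5; avg[3] = (28 + 20 + 26 + 20) / 4 = 23.5; avg[4] = (20 + 26 + 20 + 26) / 4 = 23.0. Smoothed values: [20.0, 21.5, 24.5, 23.5, 23.0]

[20.0, 21.5, 24.5, 23.5, 23.0]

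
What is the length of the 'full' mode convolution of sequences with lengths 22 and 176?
Linear/full convolution length: m + n - 1 = 22 + 176 - 1 = 197

197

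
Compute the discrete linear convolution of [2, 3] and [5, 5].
y[0] = 2×5 = 10; y[1] = 2×5 + 3×5 = 25; y[2] = 3×5 = 15

[10, 25, 15]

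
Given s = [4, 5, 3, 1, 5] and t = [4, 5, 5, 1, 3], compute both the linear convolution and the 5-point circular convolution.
Linear: y_lin[0] = 4×4 = 16; y_lin[1] = 4×5 + 5×4 = 40; y_lin[2] = 4×5 + 5×5 + 3×4 = 57; y_lin[3] = 4×1 + 5×5 + 3×5 + 1×4 = 48; y_lin[4] = 4×3 + 5×1 + 3×5 + 1×5 + 5×4 = 57; y_lin[5] = 5×3 + 3×1 + 1×5 + 5×5 = 48; y_lin[6] = 3×3 + 1×1 + 5×5 = 35; y_lin[7] = 1×3 + 5×1 = 8; y_lin[8] = 5×3 = 15 → [16, 40, 57, 48, 57, 48, 35, 8, 15]. Circular (length 5): y[0] = 4×4 + 5×3 + 3×1 + 1×5 + 5×5 = 64; y[1] = 4×5 + 5×4 + 3×3 + 1×1 + 5×5 = 75; y[2] = 4×5 + 5×5 + 3×4 + 1×3 + 5×1 = 65; y[3] = 4×1 + 5×5 + 3×5 + 1×4 + 5×3 = 63; y[4] = 4×3 + 5×1 + 3×5 + 1×5 + 5×4 = 57 → [64, 75, 65, 63, 57]

Linear: [16, 40, 57, 48, 57, 48, 35, 8, 15], Circular: [64, 75, 65, 63, 57]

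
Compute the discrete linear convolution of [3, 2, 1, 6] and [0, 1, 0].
y[0] = 3×0 = 0; y[1] = 3×1 + 2×0 = 3; y[2] = 3×0 + 2×1 + 1×0 = 2; y[3] = 2×0 + 1×1 + 6×0 = 1; y[4] = 1×0 + 6×1 = 6; y[5] = 6×0 = 0

[0, 3, 2, 1, 6, 0]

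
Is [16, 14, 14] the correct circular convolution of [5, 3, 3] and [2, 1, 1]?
Recompute circular convolution of [5, 3, 3] and [2, 1, 1]: y[0] = 5×2 + 3×1 + 3×1 = 16; y[1] = 5×1 + 3×2 + 3×1 = 14; y[2] = 5×1 + 3×1 + 3×2 = 14 → [16, 14, 14]. Given [16, 14, 14] matches, so answer: Yes

Yes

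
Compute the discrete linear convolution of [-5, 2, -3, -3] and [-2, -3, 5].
y[0] = -5×-2 = 10; y[1] = -5×-3 + 2×-2 = 11; y[2] = -5×5 + 2×-3 + -3×-2 = -25; y[3] = 2×5 + -3×-3 + -3×-2 = 25; y[4] = -3×5 + -3×-3 = -6; y[5] = -3×5 = -15

[10, 11, -25, 25, -6, -15]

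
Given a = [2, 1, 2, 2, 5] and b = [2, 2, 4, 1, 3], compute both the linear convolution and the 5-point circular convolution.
Linear: y_lin[0] = 2×2 = 4; y_lin[1] = 2×2 + 1×2 = 6; y_lin[2] = 2×4 + 1×2 + 2×2 = 14; y_lin[3] = 2×1 + 1×4 + 2×2 + 2×2 = 14; y_lin[4] = 2×3 + 1×1 + 2×4 + 2×2 + 5×2 = 29; y_lin[5] = 1×3 + 2×1 + 2×4 + 5×2 = 23; y_lin[6] = 2×3 + 2×1 + 5×4 = 28; y_lin[7] = 2×3 + 5×1 = 11; y_lin[8] = 5×3 = 15 → [4, 6, 14, 14, 29, 23, 28, 11, 15]. Circular (length 5): y[0] = 2×2 + 1×3 + 2×1 + 2×4 + 5×2 = 27; y[1] = 2×2 + 1×2 + 2×3 + 2×1 + 5×4 = 34; y[2] = 2×4 + 1×2 + 2×2 + 2×3 + 5×1 = 25; y[3] = 2×1 + 1×4 + 2×2 + 2×2 + 5×3 = 29; y[4] = 2×3 + 1×1 + 2×4 + 2×2 + 5×2 = 29 → [27, 34, 25, 29, 29]

Linear: [4, 6, 14, 14, 29, 23, 28, 11, 15], Circular: [27, 34, 25, 29, 29]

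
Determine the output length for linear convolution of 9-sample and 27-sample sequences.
Linear/full convolution length: m + n - 1 = 9 + 27 - 1 = 35

35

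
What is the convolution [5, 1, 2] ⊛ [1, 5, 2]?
y[0] = 5×1 = 5; y[1] = 5×5 + 1×1 = 26; y[2] = 5×2 + 1×5 + 2×1 = 17; y[3] = 1×2 + 2×5 = 12; y[4] = 2×2 = 4

[5, 26, 17, 12, 4]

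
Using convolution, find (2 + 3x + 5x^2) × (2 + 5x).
Ascending coefficients: a = [2, 3, 5], b = [2, 5]. c[0] = 2×2 = 4; c[1] = 2×5 + 3×2 = 16; c[2] = 3×5 + 5×2 = 25; c[3] = 5×5 = 25. Result coefficients: [4, 16, 25, 25] → 4 + 16x + 25x^2 + 25x^3

4 + 16x + 25x^2 + 25x^3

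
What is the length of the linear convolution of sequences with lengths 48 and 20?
Linear/full convolution length: m + n - 1 = 48 + 20 - 1 = 67

67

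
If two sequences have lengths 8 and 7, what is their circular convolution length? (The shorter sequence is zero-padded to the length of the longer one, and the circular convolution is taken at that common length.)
Circular convolution (zero-padding the shorter input) has length max(m, n) = max(8, 7) = 8

8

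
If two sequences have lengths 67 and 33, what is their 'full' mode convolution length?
Linear/full convolution length: m + n - 1 = 67 + 33 - 1 = 99

99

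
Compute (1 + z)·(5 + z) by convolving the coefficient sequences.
Ascending coefficients: a = [1, 1], b = [5, 1]. c[0] = 1×5 = 5; c[1] = 1×1 + 1×5 = 6; c[2] = 1×1 = 1. Result coefficients: [5, 6, 1] → 5 + 6z + z^2

5 + 6z + z^2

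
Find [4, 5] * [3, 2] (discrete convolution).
y[0] = 4×3 = 12; y[1] = 4×2 + 5×3 = 23; y[2] = 5×2 = 10

[12, 23, 10]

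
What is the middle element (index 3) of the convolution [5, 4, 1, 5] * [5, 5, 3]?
Use y[k] = Σ_i a[i]·b[k-i] at k=3. y[3] = 4×3 + 1×5 + 5×5 = 42

42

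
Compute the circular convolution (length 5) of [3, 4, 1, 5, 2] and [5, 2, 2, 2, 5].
Use y[k] = Σ_j f[j]·g[(k-j) mod 5]. y[0] = 3×5 + 4×5 + 1×2 + 5×2 + 2×2 = 51; y[1] = 3×2 + 4×5 + 1×5 + 5×2 + 2×2 = 45; y[2] = 3×2 + 4×2 + 1×5 + 5×5 + 2×2 = 48; y[3] = 3×2 + 4×2 + 1×2 + 5×5 + 2×5 = 51; y[4] = 3×5 + 4×2 + 1×2 + 5×2 + 2×5 = 45. Result: [51, 45, 48, 51, 45]

[51, 45, 48, 51, 45]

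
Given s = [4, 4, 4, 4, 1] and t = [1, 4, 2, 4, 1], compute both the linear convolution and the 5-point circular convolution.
Linear: y_lin[0] = 4×1 = 4; y_lin[1] = 4×4 + 4×1 = 20; y_lin[2] = 4×2 + 4×4 + 4×1 = 28; y_lin[3] = 4×4 + 4×2 + 4×4 + 4×1 = 44; y_lin[4] = 4×1 + 4×4 + 4×2 + 4×4 + 1×1 = 45; y_lin[5] = 4×1 + 4×4 + 4×2 + 1×4 = 32; y_lin[6] = 4×1 + 4×4 + 1×2 = 22; y_lin[7] = 4×1 + 1×4 = 8; y_lin[8] = 1×1 = 1 → [4, 20, 28, 44, 45, 32, 22, 8, 1]. Circular (length 5): y[0] = 4×1 + 4×1 + 4×4 + 4×2 + 1×4 = 36; y[1] = 4×4 + 4×1 + 4×1 + 4×4 + 1×2 = 42; y[2] = 4×2 + 4×4 + 4×1 + 4×1 + 1×4 = 36; y[3] = 4×4 + 4×2 + 4×4 + 4×1 + 1×1 = 45; y[4] = 4×1 + 4×4 + 4×2 + 4×4 + 1×1 = 45 → [36, 42, 36, 45, 45]

Linear: [4, 20, 28, 44, 45, 32, 22, 8, 1], Circular: [36, 42, 36, 45, 45]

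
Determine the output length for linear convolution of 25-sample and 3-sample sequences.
Linear/full convolution length: m + n - 1 = 25 + 3 - 1 = 27

27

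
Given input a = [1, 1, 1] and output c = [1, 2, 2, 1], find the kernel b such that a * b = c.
Output length 4 = len(a) + len(b) - 1 ⇒ len(b) = 2. Solve b forward using b[k] = (c[k] - Σ_{i≥1} a[i]·b[k-i]) / a[0]: b[0] = c[0] / a[0] = 1 / 1 = 1; b[1] = (c[1] - 1×1) / a[0] = (2 - 1×1) / 1 = 1. So b = [1, 1]. Forward-check [1, 1, 1] * [1, 1]: c[0] = 1×1 = 1; c[1] = 1×1 + 1×1 = 2; c[2] = 1×1 + 1×1 = 2; c[3] = 1×1 = 1 → [1, 2, 2, 1] ✓

[1, 1]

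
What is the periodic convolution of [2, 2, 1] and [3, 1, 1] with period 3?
Use y[k] = Σ_j x[j]·h[(k-j) mod 3]. y[0] = 2×3 + 2×1 + 1×1 = 9; y[1] = 2×1 + 2×3 + 1×1 = 9; y[2] = 2×1 + 2×1 + 1×3 = 7. Result: [9, 9, 7]

[9, 9, 7]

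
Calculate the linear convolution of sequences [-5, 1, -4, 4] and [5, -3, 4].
y[0] = -5×5 = -25; y[1] = -5×-3 + 1×5 = 20; y[2] = -5×4 + 1×-3 + -4×5 = -43; y[3] = 1×4 + -4×-3 + 4×5 = 36; y[4] = -4×4 + 4×-3 = -28; y[5] = 4×4 = 16

[-25, 20, -43, 36, -28, 16]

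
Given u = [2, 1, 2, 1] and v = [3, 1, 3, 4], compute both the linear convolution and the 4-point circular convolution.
Linear: y_lin[0] = 2×3 = 6; y_lin[1] = 2×1 + 1×3 = 5; y_lin[2] = 2×3 + 1×1 + 2×3 = 13; y_lin[3] = 2×4 + 1×3 + 2×1 + 1×3 = 16; y_lin[4] = 1×4 + 2×3 + 1×1 = 11; y_lin[5] = 2×4 + 1×3 = 11; y_lin[6] = 1×4 = 4 → [6, 5, 13, 16, 11, 11, 4]. Circular (length 4): y[0] = 2×3 + 1×4 + 2×3 + 1×1 = 17; y[1] = 2×1 + 1×3 + 2×4 + 1×3 = 16; y[2] = 2×3 + 1×1 + 2×3 + 1×4 = 17; y[3] = 2×4 + 1×3 + 2×1 + 1×3 = 16 → [17, 16, 17, 16]

Linear: [6, 5, 13, 16, 11, 11, 4], Circular: [17, 16, 17, 16]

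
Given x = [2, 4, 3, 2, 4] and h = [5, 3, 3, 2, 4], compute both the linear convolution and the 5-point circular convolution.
Linear: y_lin[0] = 2×5 = 10; y_lin[1] = 2×3 + 4×5 = 26; y_lin[2] = 2×3 + 4×3 + 3×5 = 33; y_lin[3] = 2×2 + 4×3 + 3×3 + 2×5 = 35; y_lin[4] = 2×4 + 4×2 + 3×3 + 2×3 + 4×5 = 51; y_lin[5] = 4×4 + 3×2 + 2×3 + 4×3 = 40; y_lin[6] = 3×4 + 2×2 + 4×3 = 28; y_lin[7] = 2×4 + 4×2 = 16; y_lin[8] = 4×4 = 16 → [10, 26, 33, 35, 51, 40, 28, 16, 16]. Circular (length 5): y[0] = 2×5 + 4×4 + 3×2 + 2×3 + 4×3 = 50; y[1] = 2×3 + 4×5 + 3×4 + 2×2 + 4×3 = 54; y[2] = 2×3 + 4×3 + 3×5 + 2×4 + 4×2 = 49; y[3] = 2×2 + 4×3 + 3×3 + 2×5 + 4×4 = 51; y[4] = 2×4 + 4×2 + 3×3 + 2×3 + 4×5 = 51 → [50, 54, 49, 51, 51]

Linear: [10, 26, 33, 35, 51, 40, 28, 16, 16], Circular: [50, 54, 49, 51, 51]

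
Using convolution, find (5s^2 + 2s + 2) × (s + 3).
Ascending coefficients: a = [2, 2, 5], b = [3, 1]. c[0] = 2×3 = 6; c[1] = 2×1 + 2×3 = 8; c[2] = 2×1 + 5×3 = 17; c[3] = 5×1 = 5. Result coefficients: [6, 8, 17, 5] → 5s^3 + 17s^2 + 8s + 6

5s^3 + 17s^2 + 8s + 6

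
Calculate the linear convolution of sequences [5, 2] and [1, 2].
y[0] = 5×1 = 5; y[1] = 5×2 + 2×1 = 12; y[2] = 2×2 = 4

[5, 12, 4]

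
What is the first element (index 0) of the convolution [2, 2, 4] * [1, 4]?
Use y[k] = Σ_i a[i]·b[k-i] at k=0. y[0] = 2×1 = 2

2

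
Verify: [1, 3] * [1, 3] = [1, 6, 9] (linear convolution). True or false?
Recompute linear convolution of [1, 3] and [1, 3]: y[0] = 1×1 = 1; y[1] = 1×3 + 3×1 = 6; y[2] = 3×3 = 9 → [1, 6, 9]. Given [1, 6, 9] matches, so answer: Yes

Yes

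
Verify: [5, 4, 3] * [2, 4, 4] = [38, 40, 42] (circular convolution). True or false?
Recompute circular convolution of [5, 4, 3] and [2, 4, 4]: y[0] = 5×2 + 4×4 + 3×4 = 38; y[1] = 5×4 + 4×2 + 3×4 = 40; y[2] = 5×4 + 4×4 + 3×2 = 42 → [38, 40, 42]. Given [38, 40, 42] matches, so answer: Yes

Yes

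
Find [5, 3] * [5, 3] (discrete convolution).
y[0] = 5×5 = 25; y[1] = 5×3 + 3×5 = 30; y[2] = 3×3 = 9

[25, 30, 9]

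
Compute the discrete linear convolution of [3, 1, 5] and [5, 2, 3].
y[0] = 3×5 = 15; y[1] = 3×2 + 1×5 = 11; y[2] = 3×3 + 1×2 + 5×5 = 36; y[3] = 1×3 + 5×2 = 13; y[4] = 5×3 = 15

[15, 11, 36, 13, 15]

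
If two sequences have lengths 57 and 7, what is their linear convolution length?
Linear/full convolution length: m + n - 1 = 57 + 7 - 1 = 63

63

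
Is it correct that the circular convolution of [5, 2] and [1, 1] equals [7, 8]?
Recompute circular convolution of [5, 2] and [1, 1]: y[0] = 5×1 + 2×1 = 7; y[1] = 5×1 + 2×1 = 7 → [7, 7]. Compare to given [7, 8]: they differ at index 1: given 8, correct 7, so answer: No

No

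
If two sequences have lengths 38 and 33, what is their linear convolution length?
Linear/full convolution length: m + n - 1 = 38 + 33 - 1 = 70

70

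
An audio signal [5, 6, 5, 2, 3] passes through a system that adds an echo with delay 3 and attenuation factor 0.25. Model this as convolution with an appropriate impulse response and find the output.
Direct-path + delayed-attenuated-path model → impulse response h = [1, 0, 0, 0.25] (1 at lag 0, 0.25 at lag 3). Output y[n] = x[n] + 0.25·x[n - 3] (with x[n] = 0 outside 0..4): y[0] = 5 + 0.25×0 = 5; y[1] = 6 + 0.25×0 = 6; y[2] = 5 + 0.25×0 = 5; y[3] = 2 + 0.25×5 = 3.25; y[4] = 3 + 0.25×6 = 4.5; y[5] = 0 + 0.25×5 = 1.25; y[6] = 0 + 0.25×2 = 0.5; y[7] = 0 + 0.25×3 = 0.75. So y = [5, 6, 5, 3.25, 4.5, 1.25, 0.5, 0.75]

[5, 6, 5, 3.25, 4.5, 1.25, 0.5, 0.75]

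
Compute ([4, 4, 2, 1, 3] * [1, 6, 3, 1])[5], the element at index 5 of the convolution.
Use y[k] = Σ_i a[i]·b[k-i] at k=5. y[5] = 2×1 + 1×3 + 3×6 = 23

23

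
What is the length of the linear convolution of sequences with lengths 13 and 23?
Linear/full convolution length: m + n - 1 = 13 + 23 - 1 = 35

35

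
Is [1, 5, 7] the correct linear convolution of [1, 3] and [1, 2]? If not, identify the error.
Recompute linear convolution of [1, 3] and [1, 2]: y[0] = 1×1 = 1; y[1] = 1×2 + 3×1 = 5; y[2] = 3×2 = 6 → [1, 5, 6]. Compare to given [1, 5, 7]: they differ at index 2: given 7, correct 6, so answer: No

No. Error at index 2: given 7, correct 6.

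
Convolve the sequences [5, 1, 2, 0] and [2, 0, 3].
y[0] = 5×2 = 10; y[1] = 5×0 + 1×2 = 2; y[2] = 5×3 + 1×0 + 2×2 = 19; y[3] = 1×3 + 2×0 + 0×2 = 3; y[4] = 2×3 + 0×0 = 6; y[5] = 0×3 = 0

[10, 2, 19, 3, 6, 0]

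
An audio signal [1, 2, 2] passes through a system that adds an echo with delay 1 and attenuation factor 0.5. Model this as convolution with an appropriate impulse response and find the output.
Direct-path + delayed-attenuated-path model → impulse response h = [1, 0.5] (1 at lag 0, 0.5 at lag 1). Output y[n] = x[n] + 0.5·x[n - 1] (with x[n] = 0 outside 0..2): y[0] = 1 + 0.5×0 = 1; y[1] = 2 + 0.5×1 = 2.5; y[2] = 2 + 0.5×2 = 3.0; y[3] = 0 + 0.5×2 = 1.0. So y = [1, 2.5, 3.0, 1.0]

[1, 2.5, 3.0, 1.0]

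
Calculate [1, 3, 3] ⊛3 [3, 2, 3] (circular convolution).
Use y[k] = Σ_j x[j]·h[(k-j) mod 3]. y[0] = 1×3 + 3×3 + 3×2 = 18; y[1] = 1×2 + 3×3 + 3×3 = 20; y[2] = 1×3 + 3×2 + 3×3 = 18. Result: [18, 20, 18]

[18, 20, 18]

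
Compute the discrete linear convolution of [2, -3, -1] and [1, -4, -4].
y[0] = 2×1 = 2; y[1] = 2×-4 + -3×1 = -11; y[2] = 2×-4 + -3×-4 + -1×1 = 3; y[3] = -3×-4 + -1×-4 = 16; y[4] = -1×-4 = 4

[2, -11, 3, 16, 4]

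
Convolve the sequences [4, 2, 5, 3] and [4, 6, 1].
y[0] = 4×4 = 16; y[1] = 4×6 + 2×4 = 32; y[2] = 4×1 + 2×6 + 5×4 = 36; y[3] = 2×1 + 5×6 + 3×4 = 44; y[4] = 5×1 + 3×6 = 23; y[5] = 3×1 = 3

[16, 32, 36, 44, 23, 3]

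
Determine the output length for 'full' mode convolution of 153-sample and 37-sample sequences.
Linear/full convolution length: m + n - 1 = 153 + 37 - 1 = 189

189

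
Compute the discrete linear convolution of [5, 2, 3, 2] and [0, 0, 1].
y[0] = 5×0 = 0; y[1] = 5×0 + 2×0 = 0; y[2] = 5×1 + 2×0 + 3×0 = 5; y[3] = 2×1 + 3×0 + 2×0 = 2; y[4] = 3×1 + 2×0 = 3; y[5] = 2×1 = 2

[0, 0, 5, 2, 3, 2]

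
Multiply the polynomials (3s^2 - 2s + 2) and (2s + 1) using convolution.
Ascending coefficients: a = [2, -2, 3], b = [1, 2]. c[0] = 2×1 = 2; c[1] = 2×2 + -2×1 = 2; c[2] = -2×2 + 3×1 = -1; c[3] = 3×2 = 6. Result coefficients: [2, 2, -1, 6] → 6s^3 - s^2 + 2s + 2

6s^3 - s^2 + 2s + 2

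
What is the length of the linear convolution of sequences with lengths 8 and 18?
Linear/full convolution length: m + n - 1 = 8 + 18 - 1 = 25

25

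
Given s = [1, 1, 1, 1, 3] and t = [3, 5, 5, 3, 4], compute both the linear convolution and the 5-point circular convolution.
Linear: y_lin[0] = 1×3 = 3; y_lin[1] = 1×5 + 1×3 = 8; y_lin[2] = 1×5 + 1×5 + 1×3 = 13; y_lin[3] = 1×3 + 1×5 + 1×5 + 1×3 = 16; y_lin[4] = 1×4 + 1×3 + 1×5 + 1×5 + 3×3 = 26; y_lin[5] = 1×4 + 1×3 + 1×5 + 3×5 = 27; y_lin[6] = 1×4 + 1×3 + 3×5 = 22; y_lin[7] = 1×4 + 3×3 = 13; y_lin[8] = 3×4 = 12 → [3, 8, 13, 16, 26, 27, 22, 13, 12]. Circular (length 5): y[0] = 1×3 + 1×4 + 1×3 + 1×5 + 3×5 = 30; y[1] = 1×5 + 1×3 + 1×4 + 1×3 + 3×5 = 30; y[2] = 1×5 + 1×5 + 1×3 + 1×4 + 3×3 = 26; y[3] = 1×3 + 1×5 + 1×5 + 1×3 + 3×4 = 28; y[4] = 1×4 + 1×3 + 1×5 + 1×5 + 3×3 = 26 → [30, 30, 26, 28, 26]

Linear: [3, 8, 13, 16, 26, 27, 22, 13, 12], Circular: [30, 30, 26, 28, 26]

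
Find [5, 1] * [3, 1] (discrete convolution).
y[0] = 5×3 = 15; y[1] = 5×1 + 1×3 = 8; y[2] = 1×1 = 1

[15, 8, 1]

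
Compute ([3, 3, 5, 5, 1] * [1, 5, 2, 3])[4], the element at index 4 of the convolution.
Use y[k] = Σ_i a[i]·b[k-i] at k=4. y[4] = 3×3 + 5×2 + 5×5 + 1×1 = 45

45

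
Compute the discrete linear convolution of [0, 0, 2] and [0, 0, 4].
y[0] = 0×0 = 0; y[1] = 0×0 + 0×0 = 0; y[2] = 0×4 + 0×0 + 2×0 = 0; y[3] = 0×4 + 2×0 = 0; y[4] = 2×4 = 8

[0, 0, 0, 0, 8]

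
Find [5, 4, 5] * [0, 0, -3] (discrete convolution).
y[0] = 5×0 = 0; y[1] = 5×0 + 4×0 = 0; y[2] = 5×-3 + 4×0 + 5×0 = -15; y[3] = 4×-3 + 5×0 = -12; y[4] = 5×-3 = -15

[0, 0, -15, -12, -15]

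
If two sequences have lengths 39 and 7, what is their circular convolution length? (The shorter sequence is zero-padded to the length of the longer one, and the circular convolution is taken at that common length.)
Circular convolution (zero-padding the shorter input) has length max(m, n) = max(39, 7) = 39

39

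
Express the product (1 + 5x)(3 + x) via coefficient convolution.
Ascending coefficients: a = [1, 5], b = [3, 1]. c[0] = 1×3 = 3; c[1] = 1×1 + 5×3 = 16; c[2] = 5×1 = 5. Result coefficients: [3, 16, 5] → 3 + 16x + 5x^2

3 + 16x + 5x^2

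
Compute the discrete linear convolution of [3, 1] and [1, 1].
y[0] = 3×1 = 3; y[1] = 3×1 + 1×1 = 4; y[2] = 1×1 = 1

[3, 4, 1]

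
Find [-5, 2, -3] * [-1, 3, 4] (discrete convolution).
y[0] = -5×-1 = 5; y[1] = -5×3 + 2×-1 = -17; y[2] = -5×4 + 2×3 + -3×-1 = -11; y[3] = 2×4 + -3×3 = -1; y[4] = -3×4 = -12

[5, -17, -11, -1, -12]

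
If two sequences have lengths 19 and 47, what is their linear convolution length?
Linear/full convolution length: m + n - 1 = 19 + 47 - 1 = 65

65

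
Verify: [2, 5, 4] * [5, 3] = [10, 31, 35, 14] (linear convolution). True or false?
Recompute linear convolution of [2, 5, 4] and [5, 3]: y[0] = 2×5 = 10; y[1] = 2×3 + 5×5 = 31; y[2] = 5×3 + 4×5 = 35; y[3] = 4×3 = 12 → [10, 31, 35, 12]. Compare to given [10, 31, 35, 14]: they differ at index 3: given 14, correct 12, so answer: No

No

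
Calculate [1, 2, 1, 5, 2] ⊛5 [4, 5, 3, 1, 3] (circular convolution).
Use y[k] = Σ_j s[j]·t[(k-j) mod 5]. y[0] = 1×4 + 2×3 + 1×1 + 5×3 + 2×5 = 36; y[1] = 1×5 + 2×4 + 1×3 + 5×1 + 2×3 = 27; y[2] = 1×3 + 2×5 + 1×4 + 5×3 + 2×1 = 34; y[3] = 1×1 + 2×3 + 1×5 + 5×4 + 2×3 = 38; y[4] = 1×3 + 2×1 + 1×3 + 5×5 + 2×4 = 41. Result: [36, 27, 34, 38, 41]

[36, 27, 34, 38, 41]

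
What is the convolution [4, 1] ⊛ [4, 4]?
y[0] = 4×4 = 16; y[1] = 4×4 + 1×4 = 20; y[2] = 1×4 = 4

[16, 20, 4]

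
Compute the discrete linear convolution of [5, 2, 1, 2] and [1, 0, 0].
y[0] = 5×1 = 5; y[1] = 5×0 + 2×1 = 2; y[2] = 5×0 + 2×0 + 1×1 = 1; y[3] = 2×0 + 1×0 + 2×1 = 2; y[4] = 1×0 + 2×0 = 0; y[5] = 2×0 = 0

[5, 2, 1, 2, 0, 0]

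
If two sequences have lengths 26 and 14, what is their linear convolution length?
Linear/full convolution length: m + n - 1 = 26 + 14 - 1 = 39

39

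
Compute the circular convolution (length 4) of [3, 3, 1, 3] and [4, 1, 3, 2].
Use y[k] = Σ_j x[j]·h[(k-j) mod 4]. y[0] = 3×4 + 3×2 + 1×3 + 3×1 = 24; y[1] = 3×1 + 3×4 + 1×2 + 3×3 = 26; y[2] = 3×3 + 3×1 + 1×4 + 3×2 = 22; y[3] = 3×2 + 3×3 + 1×1 + 3×4 = 28. Result: [24, 26, 22, 28]

[24, 26, 22, 28]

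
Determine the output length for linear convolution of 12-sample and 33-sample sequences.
Linear/full convolution length: m + n - 1 = 12 + 33 - 1 = 44

44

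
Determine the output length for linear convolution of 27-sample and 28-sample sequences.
Linear/full convolution length: m + n - 1 = 27 + 28 - 1 = 54

54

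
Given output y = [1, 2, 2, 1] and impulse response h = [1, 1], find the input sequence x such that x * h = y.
Deconvolve y=[1, 2, 2, 1] by h=[1, 1]. Since h[0]=1, solve forward: x[0] = y[0] / 1 = 1; x[1] = (y[1] - 1×1) / 1 = 1; x[2] = (y[2] - 1×1) / 1 = 1. So x = [1, 1, 1]. Check by forward convolution: y[0] = 1×1 = 1; y[1] = 1×1 + 1×1 = 2; y[2] = 1×1 + 1×1 = 2; y[3] = 1×1 = 1

[1, 1, 1]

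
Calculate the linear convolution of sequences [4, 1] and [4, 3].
y[0] = 4×4 = 16; y[1] = 4×3 + 1×4 = 16; y[2] = 1×3 = 3

[16, 16, 3]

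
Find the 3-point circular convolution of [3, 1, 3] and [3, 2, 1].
Use y[k] = Σ_j x[j]·h[(k-j) mod 3]. y[0] = 3×3 + 1×1 + 3×2 = 16; y[1] = 3×2 + 1×3 + 3×1 = 12; y[2] = 3×1 + 1×2 + 3×3 = 14. Result: [16, 12, 14]

[16, 12, 14]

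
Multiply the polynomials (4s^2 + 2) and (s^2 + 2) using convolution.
Ascending coefficients: a = [2, 0, 4], b = [2, 0, 1]. c[0] = 2×2 = 4; c[1] = 2×0 + 0×2 = 0; c[2] = 2×1 + 0×0 + 4×2 = 10; c[3] = 0×1 + 4×0 = 0; c[4] = 4×1 = 4. Result coefficients: [4, 0, 10, 0, 4] → 4s^4 + 10s^2 + 4

4s^4 + 10s^2 + 4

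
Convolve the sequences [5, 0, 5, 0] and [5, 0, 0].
y[0] = 5×5 = 25; y[1] = 5×0 + 0×5 = 0; y[2] = 5×0 + 0×0 + 5×5 = 25; y[3] = 0×0 + 5×0 + 0×5 = 0; y[4] = 5×0 + 0×0 = 0; y[5] = 0×0 = 0

[25, 0, 25, 0, 0, 0]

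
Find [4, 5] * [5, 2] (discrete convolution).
y[0] = 4×5 = 20; y[1] = 4×2 + 5×5 = 33; y[2] = 5×2 = 10

[20, 33, 10]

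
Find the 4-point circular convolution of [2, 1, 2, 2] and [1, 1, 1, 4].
Use y[k] = Σ_j u[j]·v[(k-j) mod 4]. y[0] = 2×1 + 1×4 + 2×1 + 2×1 = 10; y[1] = 2×1 + 1×1 + 2×4 + 2×1 = 13; y[2] = 2×1 + 1×1 + 2×1 + 2×4 = 13; y[3] = 2×4 + 1×1 + 2×1 + 2×1 = 13. Result: [10, 13, 13, 13]

[10, 13, 13, 13]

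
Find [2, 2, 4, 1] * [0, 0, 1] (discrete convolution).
y[0] = 2×0 = 0; y[1] = 2×0 + 2×0 = 0; y[2] = 2×1 + 2×0 + 4×0 = 2; y[3] = 2×1 + 4×0 + 1×0 = 2; y[4] = 4×1 + 1×0 = 4; y[5] = 1×1 = 1

[0, 0, 2, 2, 4, 1]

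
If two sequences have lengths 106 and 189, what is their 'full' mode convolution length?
Linear/full convolution length: m + n - 1 = 106 + 189 - 1 = 294

294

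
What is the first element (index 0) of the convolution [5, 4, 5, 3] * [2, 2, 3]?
Use y[k] = Σ_i a[i]·b[k-i] at k=0. y[0] = 5×2 = 10

10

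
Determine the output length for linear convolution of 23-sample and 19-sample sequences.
Linear/full convolution length: m + n - 1 = 23 + 19 - 1 = 41

41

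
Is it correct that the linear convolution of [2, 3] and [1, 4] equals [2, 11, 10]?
Recompute linear convolution of [2, 3] and [1, 4]: y[0] = 2×1 = 2; y[1] = 2×4 + 3×1 = 11; y[2] = 3×4 = 12 → [2, 11, 12]. Compare to given [2, 11, 10]: they differ at index 2: given 10, correct 12, so answer: No

No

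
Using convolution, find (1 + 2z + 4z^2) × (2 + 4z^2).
Ascending coefficients: a = [1, 2, 4], b = [2, 0, 4]. c[0] = 1×2 = 2; c[1] = 1×0 + 2×2 = 4; c[2] = 1×4 + 2×0 + 4×2 = 12; c[3] = 2×4 + 4×0 = 8; c[4] = 4×4 = 16. Result coefficients: [2, 4, 12, 8, 16] → 2 + 4z + 12z^2 + 8z^3 + 16z^4

2 + 4z + 12z^2 + 8z^3 + 16z^4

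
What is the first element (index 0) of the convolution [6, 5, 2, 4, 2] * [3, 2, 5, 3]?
Use y[k] = Σ_i a[i]·b[k-i] at k=0. y[0] = 6×3 = 18

18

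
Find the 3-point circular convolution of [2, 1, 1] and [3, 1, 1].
Use y[k] = Σ_j a[j]·b[(k-j) mod 3]. y[0] = 2×3 + 1×1 + 1×1 = 8; y[1] = 2×1 + 1×3 + 1×1 = 6; y[2] = 2×1 + 1×1 + 1×3 = 6. Result: [8, 6, 6]

[8, 6, 6]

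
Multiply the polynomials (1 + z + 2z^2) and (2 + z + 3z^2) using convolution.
Ascending coefficients: a = [1, 1, 2], b = [2, 1, 3]. c[0] = 1×2 = 2; c[1] = 1×1 + 1×2 = 3; c[2] = 1×3 + 1×1 + 2×2 = 8; c[3] = 1×3 + 2×1 = 5; c[4] = 2×3 = 6. Result coefficients: [2, 3, 8, 5, 6] → 2 + 3z + 8z^2 + 5z^3 + 6z^4

2 + 3z + 8z^2 + 5z^3 + 6z^4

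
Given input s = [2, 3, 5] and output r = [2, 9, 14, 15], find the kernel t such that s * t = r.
Output length 4 = len(s) + len(t) - 1 ⇒ len(t) = 2. Solve t forward using t[k] = (r[k] - Σ_{i≥1} s[i]·t[k-i]) / s[0]: t[0] = r[0] / s[0] = 2 / 2 = 1; t[1] = (r[1] - 3×1) / s[0] = (9 - 3×1) / 2 = 3. So t = [1, 3]. Forward-check [2, 3, 5] * [1, 3]: r[0] = 2×1 = 2; r[1] = 2×3 + 3×1 = 9; r[2] = 3×3 + 5×1 = 14; r[3] = 5×3 = 15 → [2, 9, 14, 15] ✓

[1, 3]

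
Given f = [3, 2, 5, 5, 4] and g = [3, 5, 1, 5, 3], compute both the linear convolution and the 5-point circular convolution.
Linear: y_lin[0] = 3×3 = 9; y_lin[1] = 3×5 + 2×3 = 21; y_lin[2] = 3×1 + 2×5 + 5×3 = 28; y_lin[3] = 3×5 + 2×1 + 5×5 + 5×3 = 57; y_lin[4] = 3×3 + 2×5 + 5×1 + 5×5 + 4×3 = 61; y_lin[5] = 2×3 + 5×5 + 5×1 + 4×5 = 56; y_lin[6] = 5×3 + 5×5 + 4×1 = 44; y_lin[7] = 5×3 + 4×5 = 35; y_lin[8] = 4×3 = 12 → [9, 21, 28, 57, 61, 56, 44, 35, 12]. Circular (length 5): y[0] = 3×3 + 2×3 + 5×5 + 5×1 + 4×5 = 65; y[1] = 3×5 + 2×3 + 5×3 + 5×5 + 4×1 = 65; y[2] = 3×1 + 2×5 + 5×3 + 5×3 + 4×5 = 63; y[3] = 3×5 + 2×1 + 5×5 + 5×3 + 4×3 = 69; y[4] = 3×3 + 2×5 + 5×1 + 5×5 + 4×3 = 61 → [65, 65, 63, 69, 61]

Linear: [9, 21, 28, 57, 61, 56, 44, 35, 12], Circular: [65, 65, 63, 69, 61]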